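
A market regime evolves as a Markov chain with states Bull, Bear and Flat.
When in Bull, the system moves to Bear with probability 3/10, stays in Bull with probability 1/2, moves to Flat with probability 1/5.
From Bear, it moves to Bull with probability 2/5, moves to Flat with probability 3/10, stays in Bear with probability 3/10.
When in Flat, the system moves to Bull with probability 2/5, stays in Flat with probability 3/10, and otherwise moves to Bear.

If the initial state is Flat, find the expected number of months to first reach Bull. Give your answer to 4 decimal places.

2.5000

Let t(s) be the expected number of months to first reach Bull from state s, with t(Bull) = 0. Conditioning on the first month:
t(Bear) = 1 + 0.3·t(Bear) + 0.3·t(Flat)
t(Flat) = 1 + 0.3·t(Bear) + 0.3·t(Flat)
Solving: t(Bear) = 2.5000, t(Flat) = 2.5000.
Expected months from Flat to Bull: 2.5000.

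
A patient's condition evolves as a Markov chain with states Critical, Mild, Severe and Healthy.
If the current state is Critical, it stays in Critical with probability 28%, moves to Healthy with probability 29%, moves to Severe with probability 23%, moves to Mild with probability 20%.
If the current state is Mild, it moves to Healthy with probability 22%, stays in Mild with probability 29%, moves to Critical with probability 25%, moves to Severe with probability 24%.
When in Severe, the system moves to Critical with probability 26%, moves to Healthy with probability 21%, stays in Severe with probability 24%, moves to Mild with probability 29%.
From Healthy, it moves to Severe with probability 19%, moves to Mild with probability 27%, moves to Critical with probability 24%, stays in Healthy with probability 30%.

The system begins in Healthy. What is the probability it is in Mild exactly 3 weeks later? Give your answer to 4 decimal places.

Propagate the distribution vector 3 weeks from Healthy.
After 0 weeks: (0.0000, 0.0000, 0.0000, 1.0000)
After 1 week: (0.2400, 0.2700, 0.1900, 0.3000)
After 2 weeks: (0.2561, 0.2624, 0.2226, 0.2589)
After 3 weeks: (0.2573, 0.2618, 0.2245, 0.2564)
P(in Mild after 3 weeks) = 0.2618

0.2618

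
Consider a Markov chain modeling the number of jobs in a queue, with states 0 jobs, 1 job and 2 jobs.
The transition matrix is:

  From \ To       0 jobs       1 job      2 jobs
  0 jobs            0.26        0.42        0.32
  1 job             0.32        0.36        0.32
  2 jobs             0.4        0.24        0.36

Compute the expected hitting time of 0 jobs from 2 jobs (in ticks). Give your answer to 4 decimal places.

Let t(s) be the expected number of ticks to first reach 0 jobs from state s, with t(0 jobs) = 0. Conditioning on the first tick:
t(1 job) = 1 + 0.36·t(1 job) + 0.32·t(2 jobs)
t(2 jobs) = 1 + 0.24·t(1 job) + 0.36·t(2 jobs)
Solving: t(1 job) = 2.8846, t(2 jobs) = 2.6442.
Expected ticks from 2 jobs to 0 jobs: 2.6442.

2.6442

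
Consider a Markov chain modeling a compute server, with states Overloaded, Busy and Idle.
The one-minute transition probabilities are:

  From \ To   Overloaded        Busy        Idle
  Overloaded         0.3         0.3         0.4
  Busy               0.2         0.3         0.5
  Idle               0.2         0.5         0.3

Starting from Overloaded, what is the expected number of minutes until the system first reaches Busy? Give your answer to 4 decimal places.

Let t(s) be the expected number of minutes to first reach Busy from state s, with t(Busy) = 0. Conditioning on the first minute:
t(Overloaded) = 1 + 0.3·t(Overloaded) + 0.4·t(Idle)
t(Idle) = 1 + 0.2·t(Overloaded) + 0.3·t(Idle)
Solving: t(Overloaded) = 2.6829, t(Idle) = 2.1951.
Expected minutes from Overloaded to Busy: 2.6829.

2.6829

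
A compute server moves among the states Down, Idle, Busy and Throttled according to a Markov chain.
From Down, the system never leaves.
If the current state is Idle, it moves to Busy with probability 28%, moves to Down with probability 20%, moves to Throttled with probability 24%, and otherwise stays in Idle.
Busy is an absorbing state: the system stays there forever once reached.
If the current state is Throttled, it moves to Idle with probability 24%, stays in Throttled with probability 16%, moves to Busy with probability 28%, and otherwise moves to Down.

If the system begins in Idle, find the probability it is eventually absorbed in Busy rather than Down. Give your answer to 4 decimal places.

Let h(s) be the probability of absorption at Busy starting from transient state s. Then h(Busy) = 1 and h(Down) = 0. By first-step analysis:
h(Idle) = 0.2·0 + 0.28·h(Idle) + 0.28·1 + 0.24·h(Throttled)
h(Throttled) = 0.32·0 + 0.24·h(Idle) + 0.28·1 + 0.16·h(Throttled)
Solving: h(Idle) = 0.5526, h(Throttled) = 0.4912.
Starting from Idle, the probability is 0.5526.

0.5526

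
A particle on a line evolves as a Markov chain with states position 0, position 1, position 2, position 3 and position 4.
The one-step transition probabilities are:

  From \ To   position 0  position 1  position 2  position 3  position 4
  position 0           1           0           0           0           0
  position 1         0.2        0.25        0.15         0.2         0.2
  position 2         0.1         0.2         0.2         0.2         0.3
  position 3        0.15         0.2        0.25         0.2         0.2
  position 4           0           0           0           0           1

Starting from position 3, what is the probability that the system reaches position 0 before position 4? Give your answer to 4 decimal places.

Let h(s) be the probability of absorption at position 0 starting from transient state s. Then h(position 0) = 1 and h(position 4) = 0. By first-step analysis:
h(position 1) = 0.2·1 + 0.25·h(position 1) + 0.15·h(position 2) + 0.2·h(position 3) + 0.2·0
h(position 2) = 0.1·1 + 0.2·h(position 1) + 0.2·h(position 2) + 0.2·h(position 3) + 0.3·0
h(position 3) = 0.15·1 + 0.2·h(position 1) + 0.25·h(position 2) + 0.2·h(position 3) + 0.2·0
Solving: h(position 1) = 0.4413, h(position 2) = 0.3360, h(position 3) = 0.4028.
Starting from position 3, the probability is 0.4028.

0.4028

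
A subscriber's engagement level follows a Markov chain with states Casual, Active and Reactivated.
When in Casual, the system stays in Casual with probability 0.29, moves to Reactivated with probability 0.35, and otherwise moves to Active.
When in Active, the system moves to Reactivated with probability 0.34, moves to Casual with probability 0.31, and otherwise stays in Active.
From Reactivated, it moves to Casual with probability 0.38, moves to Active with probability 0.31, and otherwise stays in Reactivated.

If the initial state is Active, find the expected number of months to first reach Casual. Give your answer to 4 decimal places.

3.0020

Let t(s) be the expected number of months to first reach Casual from state s, with t(Casual) = 0. Conditioning on the first month:
t(Active) = 1 + 0.35·t(Active) + 0.34·t(Reactivated)
t(Reactivated) = 1 + 0.31·t(Active) + 0.31·t(Reactivated)
Solving: t(Active) = 3.0020, t(Reactivated) = 2.7980.
Expected months from Active to Casual: 3.0020.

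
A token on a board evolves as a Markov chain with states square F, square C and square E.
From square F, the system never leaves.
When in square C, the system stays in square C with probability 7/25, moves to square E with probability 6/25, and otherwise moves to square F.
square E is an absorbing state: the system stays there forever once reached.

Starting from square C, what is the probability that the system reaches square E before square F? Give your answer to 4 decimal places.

Let h(s) be the probability of absorption at square E starting from transient state s. Then h(square E) = 1 and h(square F) = 0. By first-step analysis:
h(square C) = 0.48·0 + 0.28·h(square C) + 0.24·1
Solving: h(square C) = 0.3333.
Starting from square C, the probability is 0.3333.

0.3333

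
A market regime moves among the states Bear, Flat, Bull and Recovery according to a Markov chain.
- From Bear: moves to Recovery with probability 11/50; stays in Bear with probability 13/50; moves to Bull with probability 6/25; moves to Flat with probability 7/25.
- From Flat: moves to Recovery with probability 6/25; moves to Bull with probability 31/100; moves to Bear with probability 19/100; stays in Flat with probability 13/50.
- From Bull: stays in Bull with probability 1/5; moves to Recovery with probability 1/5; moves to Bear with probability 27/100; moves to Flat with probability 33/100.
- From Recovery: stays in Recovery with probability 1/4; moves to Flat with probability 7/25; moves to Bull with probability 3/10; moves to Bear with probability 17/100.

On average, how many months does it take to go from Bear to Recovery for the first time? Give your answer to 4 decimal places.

4.5303

Let t(s) be the expected number of months to first reach Recovery from state s, with t(Recovery) = 0. Conditioning on the first month:
t(Bear) = 1 + 0.26·t(Bear) + 0.28·t(Flat) + 0.24·t(Bull)
t(Flat) = 1 + 0.19·t(Bear) + 0.26·t(Flat) + 0.31·t(Bull)
t(Bull) = 1 + 0.27·t(Bear) + 0.33·t(Flat) + 0.2·t(Bull)
Solving: t(Bear) = 4.5303, t(Flat) = 4.4472, t(Bull) = 4.6135.
Expected months from Bear to Recovery: 4.5303.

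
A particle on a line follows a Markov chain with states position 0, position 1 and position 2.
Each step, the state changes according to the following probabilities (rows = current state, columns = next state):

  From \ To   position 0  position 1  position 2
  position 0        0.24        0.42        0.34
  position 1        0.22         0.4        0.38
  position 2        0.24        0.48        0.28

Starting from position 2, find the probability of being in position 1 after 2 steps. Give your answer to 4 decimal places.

0.4272

Sum over the intermediate state after 1 step:
P = P(position 2→position 0)·P(position 0→position 1) + P(position 2→position 1)·P(position 1→position 1) + P(position 2→position 2)·P(position 2→position 1)
  = 0.24×0.42 + 0.48×0.4 + 0.28×0.48
  = 0.1008 + 0.1920 + 0.1344 = 0.4272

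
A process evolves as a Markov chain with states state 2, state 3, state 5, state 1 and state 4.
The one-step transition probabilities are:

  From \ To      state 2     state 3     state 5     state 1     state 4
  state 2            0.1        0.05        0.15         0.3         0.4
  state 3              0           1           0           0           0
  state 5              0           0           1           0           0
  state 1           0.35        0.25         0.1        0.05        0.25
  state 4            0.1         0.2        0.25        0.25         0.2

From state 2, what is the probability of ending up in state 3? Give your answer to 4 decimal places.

0.4552

Let h(s) be the probability of absorption at state 3 starting from transient state s. Then h(state 3) = 1 and h(state 5) = 0. By first-step analysis:
h(state 2) = 0.1·h(state 2) + 0.05·1 + 0.15·0 + 0.3·h(state 1) + 0.4·h(state 4)
h(state 1) = 0.35·h(state 2) + 0.25·1 + 0.1·0 + 0.05·h(state 1) + 0.25·h(state 4)
h(state 4) = 0.1·h(state 2) + 0.2·1 + 0.25·0 + 0.25·h(state 1) + 0.2·h(state 4)
Solving: h(state 2) = 0.4552, h(state 1) = 0.5575, h(state 4) = 0.4811.
Starting from state 2, the probability is 0.4552.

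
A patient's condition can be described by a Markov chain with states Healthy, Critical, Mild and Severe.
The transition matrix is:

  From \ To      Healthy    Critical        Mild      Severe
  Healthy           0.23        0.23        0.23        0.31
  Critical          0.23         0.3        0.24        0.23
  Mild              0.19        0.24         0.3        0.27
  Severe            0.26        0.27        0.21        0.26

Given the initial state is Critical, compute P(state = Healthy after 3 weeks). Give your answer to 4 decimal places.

0.2281

Propagate the distribution vector 3 weeks from Critical.
After 0 weeks: (0.0000, 1.0000, 0.0000, 0.0000)
After 1 week: (0.2300, 0.3000, 0.2400, 0.2300)
After 2 weeks: (0.2273, 0.2626, 0.2452, 0.2649)
After 3 weeks: (0.2281, 0.2614, 0.2445, 0.2659)
P(in Healthy after 3 weeks) = 0.2281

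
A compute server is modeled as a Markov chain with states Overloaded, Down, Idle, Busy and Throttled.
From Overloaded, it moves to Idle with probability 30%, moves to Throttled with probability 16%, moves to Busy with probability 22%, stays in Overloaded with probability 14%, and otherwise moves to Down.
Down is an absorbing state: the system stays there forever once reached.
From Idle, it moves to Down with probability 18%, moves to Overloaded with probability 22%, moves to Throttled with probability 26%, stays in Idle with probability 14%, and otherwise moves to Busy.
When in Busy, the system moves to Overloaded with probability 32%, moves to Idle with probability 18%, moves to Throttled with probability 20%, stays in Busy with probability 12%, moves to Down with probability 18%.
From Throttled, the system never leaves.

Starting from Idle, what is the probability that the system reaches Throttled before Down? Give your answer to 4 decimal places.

0.5572

Let h(s) be the probability of absorption at Throttled starting from transient state s. Then h(Throttled) = 1 and h(Down) = 0. By first-step analysis:
h(Overloaded) = 0.14·h(Overloaded) + 0.18·0 + 0.3·h(Idle) + 0.22·h(Busy) + 0.16·1
h(Idle) = 0.22·h(Overloaded) + 0.18·0 + 0.14·h(Idle) + 0.2·h(Busy) + 0.26·1
h(Busy) = 0.32·h(Overloaded) + 0.18·0 + 0.18·h(Idle) + 0.12·h(Busy) + 0.2·1
Solving: h(Overloaded) = 0.5157, h(Idle) = 0.5572, h(Busy) = 0.5288.
Starting from Idle, the probability is 0.5572.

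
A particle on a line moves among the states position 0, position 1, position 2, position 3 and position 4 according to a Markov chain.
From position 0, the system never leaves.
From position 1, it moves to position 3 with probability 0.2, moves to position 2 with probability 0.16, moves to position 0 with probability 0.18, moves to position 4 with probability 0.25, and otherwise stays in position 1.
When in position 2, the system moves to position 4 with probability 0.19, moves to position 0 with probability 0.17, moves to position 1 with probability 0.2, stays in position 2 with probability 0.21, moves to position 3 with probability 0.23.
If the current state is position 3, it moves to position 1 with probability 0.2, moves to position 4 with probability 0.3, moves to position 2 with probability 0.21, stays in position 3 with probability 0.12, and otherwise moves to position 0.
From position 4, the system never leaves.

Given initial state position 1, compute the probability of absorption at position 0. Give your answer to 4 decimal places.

Let h(s) be the probability of absorption at position 0 starting from transient state s. Then h(position 0) = 1 and h(position 4) = 0. By first-step analysis:
h(position 1) = 0.18·1 + 0.21·h(position 1) + 0.16·h(position 2) + 0.2·h(position 3) + 0.25·0
h(position 2) = 0.17·1 + 0.2·h(position 1) + 0.21·h(position 2) + 0.23·h(position 3) + 0.19·0
h(position 3) = 0.17·1 + 0.2·h(position 1) + 0.21·h(position 2) + 0.12·h(position 3) + 0.3·0
Solving: h(position 1) = 0.4147, h(position 2) = 0.4340, h(position 3) = 0.3910.
Starting from position 1, the probability is 0.4147.

0.4147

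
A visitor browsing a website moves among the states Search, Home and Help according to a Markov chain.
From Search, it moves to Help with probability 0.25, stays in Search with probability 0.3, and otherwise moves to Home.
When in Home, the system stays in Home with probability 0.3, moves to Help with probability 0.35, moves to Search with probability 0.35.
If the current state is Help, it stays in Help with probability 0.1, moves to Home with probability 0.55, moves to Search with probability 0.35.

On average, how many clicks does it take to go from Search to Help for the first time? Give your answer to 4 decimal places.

3.4586

Let t(s) be the expected number of clicks to first reach Help from state s, with t(Help) = 0. Conditioning on the first click:
t(Search) = 1 + 0.3·t(Search) + 0.45·t(Home)
t(Home) = 1 + 0.35·t(Search) + 0.3·t(Home)
Solving: t(Search) = 3.4586, t(Home) = 3.1579.
Expected clicks from Search to Help: 3.4586.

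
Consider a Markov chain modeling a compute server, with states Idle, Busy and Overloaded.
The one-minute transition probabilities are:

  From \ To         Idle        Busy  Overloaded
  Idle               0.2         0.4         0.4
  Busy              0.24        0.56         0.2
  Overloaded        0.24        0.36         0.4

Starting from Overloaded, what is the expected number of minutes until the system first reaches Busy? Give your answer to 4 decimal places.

Let t(s) be the expected number of minutes to first reach Busy from state s, with t(Busy) = 0. Conditioning on the first minute:
t(Idle) = 1 + 0.2·t(Idle) + 0.4·t(Overloaded)
t(Overloaded) = 1 + 0.24·t(Idle) + 0.4·t(Overloaded)
Solving: t(Idle) = 2.6042, t(Overloaded) = 2.7083.
Expected minutes from Overloaded to Busy: 2.7083.

2.7083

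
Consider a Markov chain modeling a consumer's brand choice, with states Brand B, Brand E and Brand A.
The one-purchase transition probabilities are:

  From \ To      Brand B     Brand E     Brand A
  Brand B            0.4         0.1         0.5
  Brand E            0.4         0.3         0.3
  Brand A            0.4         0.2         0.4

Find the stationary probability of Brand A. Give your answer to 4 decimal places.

0.4222

Let the stationary distribution be π with π = πP and π_1 + π_2 + π_3 = 1.
π_1 = 0.4·π_1 + 0.4·π_2 + 0.4·π_3
π_2 = 0.1·π_1 + 0.3·π_2 + 0.2·π_3
Solving with the normalization constraint gives π = (0.4000, 0.1778, 0.4222).
So the stationary probability of Brand A is 0.4222.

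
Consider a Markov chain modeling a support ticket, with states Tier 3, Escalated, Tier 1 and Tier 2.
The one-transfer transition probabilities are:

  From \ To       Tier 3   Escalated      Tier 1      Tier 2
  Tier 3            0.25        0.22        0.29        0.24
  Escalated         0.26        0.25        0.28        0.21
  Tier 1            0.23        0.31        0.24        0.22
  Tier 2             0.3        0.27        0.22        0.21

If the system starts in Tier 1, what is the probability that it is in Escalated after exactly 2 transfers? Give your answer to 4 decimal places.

Propagate the distribution vector 2 transfers from Tier 1.
After 0 transfers: (0.0000, 0.0000, 1.0000, 0.0000)
After 1 transfer: (0.2300, 0.3100, 0.2400, 0.2200)
After 2 transfers: (0.2593, 0.2619, 0.2595, 0.2193)
P(in Escalated after 2 transfers) = 0.2619

0.2619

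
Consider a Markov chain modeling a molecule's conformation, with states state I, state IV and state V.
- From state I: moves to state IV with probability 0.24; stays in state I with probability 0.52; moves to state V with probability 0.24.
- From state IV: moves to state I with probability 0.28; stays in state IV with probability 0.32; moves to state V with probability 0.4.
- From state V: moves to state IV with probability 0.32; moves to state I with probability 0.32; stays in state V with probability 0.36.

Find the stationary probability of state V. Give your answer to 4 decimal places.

0.3253

Let the stationary distribution be π with π = πP and π_1 + π_2 + π_3 = 1.
π_1 = 0.52·π_1 + 0.28·π_2 + 0.32·π_3
π_2 = 0.24·π_1 + 0.32·π_2 + 0.32·π_3
Solving with the normalization constraint gives π = (0.3855, 0.2892, 0.3253).
So the stationary probability of state V is 0.3253.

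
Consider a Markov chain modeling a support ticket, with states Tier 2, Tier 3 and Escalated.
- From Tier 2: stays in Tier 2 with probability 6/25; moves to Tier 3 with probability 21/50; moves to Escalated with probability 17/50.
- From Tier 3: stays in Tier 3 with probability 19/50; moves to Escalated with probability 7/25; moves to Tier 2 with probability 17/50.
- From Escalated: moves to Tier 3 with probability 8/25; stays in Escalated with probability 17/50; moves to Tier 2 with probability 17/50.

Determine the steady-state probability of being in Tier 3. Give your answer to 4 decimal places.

0.3733

Let the stationary distribution be π with π = πP and π_1 + π_2 + π_3 = 1.
π_1 = 0.24·π_1 + 0.34·π_2 + 0.34·π_3
π_2 = 0.42·π_1 + 0.38·π_2 + 0.32·π_3
Solving with the normalization constraint gives π = (0.3091, 0.3733, 0.3176).
So the stationary probability of Tier 3 is 0.3733.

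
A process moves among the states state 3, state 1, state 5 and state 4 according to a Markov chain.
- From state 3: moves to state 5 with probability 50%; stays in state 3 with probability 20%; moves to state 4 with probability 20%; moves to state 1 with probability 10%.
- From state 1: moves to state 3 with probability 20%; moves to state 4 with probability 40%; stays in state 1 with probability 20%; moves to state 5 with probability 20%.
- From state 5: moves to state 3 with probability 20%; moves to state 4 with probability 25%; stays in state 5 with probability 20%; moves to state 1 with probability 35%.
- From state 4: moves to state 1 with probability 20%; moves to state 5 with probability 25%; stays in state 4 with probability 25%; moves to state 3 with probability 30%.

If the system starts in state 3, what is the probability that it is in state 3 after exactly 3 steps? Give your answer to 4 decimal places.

0.2255

Propagate the distribution vector 3 steps from state 3.
After 0 steps: (1.0000, 0.0000, 0.0000, 0.0000)
After 1 step: (0.2000, 0.1000, 0.5000, 0.2000)
After 2 steps: (0.2200, 0.2550, 0.2700, 0.2550)
After 3 steps: (0.2255, 0.2185, 0.2788, 0.2773)
P(in state 3 after 3 steps) = 0.2255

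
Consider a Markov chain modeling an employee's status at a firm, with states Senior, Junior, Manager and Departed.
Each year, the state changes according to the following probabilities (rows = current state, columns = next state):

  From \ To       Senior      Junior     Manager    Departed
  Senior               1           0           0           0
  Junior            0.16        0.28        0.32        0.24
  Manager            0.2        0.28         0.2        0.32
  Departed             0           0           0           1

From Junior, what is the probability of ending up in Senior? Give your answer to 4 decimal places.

Let h(s) be the probability of absorption at Senior starting from transient state s. Then h(Senior) = 1 and h(Departed) = 0. By first-step analysis:
h(Junior) = 0.16·1 + 0.28·h(Junior) + 0.32·h(Manager) + 0.24·0
h(Manager) = 0.2·1 + 0.28·h(Junior) + 0.2·h(Manager) + 0.32·0
Solving: h(Junior) = 0.3947, h(Manager) = 0.3882.
Starting from Junior, the probability is 0.3947.

0.3947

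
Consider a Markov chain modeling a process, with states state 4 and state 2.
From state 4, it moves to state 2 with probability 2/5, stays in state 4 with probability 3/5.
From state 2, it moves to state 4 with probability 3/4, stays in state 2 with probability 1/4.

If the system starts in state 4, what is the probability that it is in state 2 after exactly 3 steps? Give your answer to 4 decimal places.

Propagate the distribution vector 3 steps from state 4.
After 0 steps: (1.0000, 0.0000)
After 1 step: (0.6000, 0.4000)
After 2 steps: (0.6600, 0.3400)
After 3 steps: (0.6510, 0.3490)
P(in state 2 after 3 steps) = 0.3490

0.3490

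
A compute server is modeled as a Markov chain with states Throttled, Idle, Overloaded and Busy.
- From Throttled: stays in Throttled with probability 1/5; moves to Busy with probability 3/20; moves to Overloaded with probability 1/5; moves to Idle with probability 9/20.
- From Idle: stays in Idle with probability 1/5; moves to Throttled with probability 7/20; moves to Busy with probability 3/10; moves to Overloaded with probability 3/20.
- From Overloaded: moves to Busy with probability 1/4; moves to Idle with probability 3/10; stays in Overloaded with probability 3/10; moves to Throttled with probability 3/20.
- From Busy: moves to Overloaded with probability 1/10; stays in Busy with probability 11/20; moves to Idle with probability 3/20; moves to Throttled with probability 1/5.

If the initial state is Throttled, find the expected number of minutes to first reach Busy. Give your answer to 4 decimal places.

4.5312

Let t(s) be the expected number of minutes to first reach Busy from state s, with t(Busy) = 0. Conditioning on the first minute:
t(Throttled) = 1 + 0.2·t(Throttled) + 0.45·t(Idle) + 0.2·t(Overloaded)
t(Idle) = 1 + 0.35·t(Throttled) + 0.2·t(Idle) + 0.15·t(Overloaded)
t(Overloaded) = 1 + 0.15·t(Throttled) + 0.3·t(Idle) + 0.3·t(Overloaded)
Solving: t(Throttled) = 4.5312, t(Idle) = 4.0041, t(Overloaded) = 4.1156.
Expected minutes from Throttled to Busy: 4.5312.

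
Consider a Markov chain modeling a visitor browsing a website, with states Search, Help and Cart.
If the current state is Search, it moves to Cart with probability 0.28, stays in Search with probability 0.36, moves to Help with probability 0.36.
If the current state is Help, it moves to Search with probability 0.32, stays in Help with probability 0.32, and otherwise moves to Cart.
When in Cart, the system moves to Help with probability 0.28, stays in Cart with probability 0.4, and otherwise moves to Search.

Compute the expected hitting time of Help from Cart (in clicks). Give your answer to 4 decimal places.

Let t(s) be the expected number of clicks to first reach Help from state s, with t(Help) = 0. Conditioning on the first click:
t(Search) = 1 + 0.36·t(Search) + 0.28·t(Cart)
t(Cart) = 1 + 0.32·t(Search) + 0.4·t(Cart)
Solving: t(Search) = 2.9891, t(Cart) = 3.2609.
Expected clicks from Cart to Help: 3.2609.

3.2609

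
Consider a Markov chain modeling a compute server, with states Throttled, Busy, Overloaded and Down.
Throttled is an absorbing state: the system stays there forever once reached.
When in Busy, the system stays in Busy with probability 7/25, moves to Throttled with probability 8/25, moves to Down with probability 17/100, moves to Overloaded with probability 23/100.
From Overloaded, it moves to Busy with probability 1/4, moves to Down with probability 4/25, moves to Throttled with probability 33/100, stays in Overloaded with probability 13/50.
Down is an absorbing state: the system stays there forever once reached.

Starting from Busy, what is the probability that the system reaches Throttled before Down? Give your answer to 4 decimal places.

0.6579

Let h(s) be the probability of absorption at Throttled starting from transient state s. Then h(Throttled) = 1 and h(Down) = 0. By first-step analysis:
h(Busy) = 0.32·1 + 0.28·h(Busy) + 0.23·h(Overloaded) + 0.17·0
h(Overloaded) = 0.33·1 + 0.25·h(Busy) + 0.26·h(Overloaded) + 0.16·0
Solving: h(Busy) = 0.6579, h(Overloaded) = 0.6682.
Starting from Busy, the probability is 0.6579.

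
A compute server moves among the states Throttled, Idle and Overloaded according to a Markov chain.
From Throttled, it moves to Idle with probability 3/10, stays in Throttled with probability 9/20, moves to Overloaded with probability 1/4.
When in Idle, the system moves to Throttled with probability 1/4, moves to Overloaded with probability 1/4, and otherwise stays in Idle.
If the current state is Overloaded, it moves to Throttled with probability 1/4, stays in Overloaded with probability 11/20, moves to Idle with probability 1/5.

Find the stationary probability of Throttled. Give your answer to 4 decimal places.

Let the stationary distribution be π with π = πP and π_1 + π_2 + π_3 = 1.
π_1 = 0.45·π_1 + 0.25·π_2 + 0.25·π_3
π_2 = 0.3·π_1 + 0.5·π_2 + 0.2·π_3
Solving with the normalization constraint gives π = (0.3125, 0.3304, 0.3571).
So the stationary probability of Throttled is 0.3125.

0.3125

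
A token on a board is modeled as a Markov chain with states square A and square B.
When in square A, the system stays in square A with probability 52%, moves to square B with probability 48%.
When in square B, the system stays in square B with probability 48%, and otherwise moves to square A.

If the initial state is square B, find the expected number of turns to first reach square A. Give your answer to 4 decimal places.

Let t(s) be the expected number of turns to first reach square A from state s, with t(square A) = 0. Conditioning on the first turn:
t(square B) = 1 + 0.48·t(square B)
Solving: t(square B) = 1.9231.
Expected turns from square B to square A: 1.9231.

1.9231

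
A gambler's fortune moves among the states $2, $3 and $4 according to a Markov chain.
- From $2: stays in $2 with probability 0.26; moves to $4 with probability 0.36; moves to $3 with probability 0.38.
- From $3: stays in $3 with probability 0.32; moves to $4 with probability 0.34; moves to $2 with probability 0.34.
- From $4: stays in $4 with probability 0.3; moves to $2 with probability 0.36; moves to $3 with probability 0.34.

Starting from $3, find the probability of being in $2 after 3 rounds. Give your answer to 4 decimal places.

Propagate the distribution vector 3 rounds from $3.
After 0 rounds: (0.0000, 1.0000, 0.0000)
After 1 round: (0.3400, 0.3200, 0.3400)
After 2 rounds: (0.3196, 0.3472, 0.3332)
After 3 rounds: (0.3211, 0.3458, 0.3331)
P(in $2 after 3 rounds) = 0.3211

0.3211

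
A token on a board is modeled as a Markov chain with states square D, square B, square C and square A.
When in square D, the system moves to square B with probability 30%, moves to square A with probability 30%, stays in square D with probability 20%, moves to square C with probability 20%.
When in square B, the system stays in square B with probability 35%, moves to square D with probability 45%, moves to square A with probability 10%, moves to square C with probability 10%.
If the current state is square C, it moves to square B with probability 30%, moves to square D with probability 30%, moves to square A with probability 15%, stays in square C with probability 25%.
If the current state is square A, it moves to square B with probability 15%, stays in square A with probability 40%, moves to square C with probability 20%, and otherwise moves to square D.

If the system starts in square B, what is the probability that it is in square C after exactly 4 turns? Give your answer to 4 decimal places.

0.1808

Propagate the distribution vector 4 turns from square B.
After 0 turns: (0.0000, 1.0000, 0.0000, 0.0000)
After 1 turn: (0.4500, 0.3500, 0.1000, 0.1000)
After 2 turns: (0.3025, 0.3025, 0.1700, 0.2250)
After 3 turns: (0.3039, 0.2814, 0.1783, 0.2365)
After 4 turns: (0.3000, 0.2786, 0.1808, 0.2406)
P(in square C after 4 turns) = 0.1808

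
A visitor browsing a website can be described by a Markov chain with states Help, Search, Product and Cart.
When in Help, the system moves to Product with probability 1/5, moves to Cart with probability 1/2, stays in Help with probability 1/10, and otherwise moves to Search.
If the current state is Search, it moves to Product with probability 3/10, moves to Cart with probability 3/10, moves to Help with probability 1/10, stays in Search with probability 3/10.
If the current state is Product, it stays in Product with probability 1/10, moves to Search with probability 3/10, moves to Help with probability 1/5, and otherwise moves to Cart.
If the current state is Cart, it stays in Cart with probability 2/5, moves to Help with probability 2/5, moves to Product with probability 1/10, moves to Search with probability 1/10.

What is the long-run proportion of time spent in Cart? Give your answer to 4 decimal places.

Let the stationary distribution be π with π = πP and π_1 + π_2 + π_3 + π_4 = 1.
π_1 = 0.1·π_1 + 0.1·π_2 + 0.2·π_3 + 0.4·π_4
π_2 = 0.2·π_1 + 0.3·π_2 + 0.3·π_3 + 0.1·π_4
π_3 = 0.2·π_1 + 0.3·π_2 + 0.1·π_3 + 0.1·π_4
Solving with the normalization constraint gives π = (0.2375, 0.1954, 0.1628, 0.4042).
So the stationary probability of Cart is 0.4042.

0.4042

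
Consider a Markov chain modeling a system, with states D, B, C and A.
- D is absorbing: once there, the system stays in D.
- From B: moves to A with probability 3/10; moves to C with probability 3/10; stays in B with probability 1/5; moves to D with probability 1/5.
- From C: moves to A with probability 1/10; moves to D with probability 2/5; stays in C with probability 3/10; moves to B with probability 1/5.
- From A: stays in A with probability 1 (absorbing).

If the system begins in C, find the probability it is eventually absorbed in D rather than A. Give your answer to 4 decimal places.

Let h(s) be the probability of absorption at D starting from transient state s. Then h(D) = 1 and h(A) = 0. By first-step analysis:
h(B) = 0.2·1 + 0.2·h(B) + 0.3·h(C) + 0.3·0
h(C) = 0.4·1 + 0.2·h(B) + 0.3·h(C) + 0.1·0
Solving: h(B) = 0.5200, h(C) = 0.7200.
Starting from C, the probability is 0.7200.

0.7200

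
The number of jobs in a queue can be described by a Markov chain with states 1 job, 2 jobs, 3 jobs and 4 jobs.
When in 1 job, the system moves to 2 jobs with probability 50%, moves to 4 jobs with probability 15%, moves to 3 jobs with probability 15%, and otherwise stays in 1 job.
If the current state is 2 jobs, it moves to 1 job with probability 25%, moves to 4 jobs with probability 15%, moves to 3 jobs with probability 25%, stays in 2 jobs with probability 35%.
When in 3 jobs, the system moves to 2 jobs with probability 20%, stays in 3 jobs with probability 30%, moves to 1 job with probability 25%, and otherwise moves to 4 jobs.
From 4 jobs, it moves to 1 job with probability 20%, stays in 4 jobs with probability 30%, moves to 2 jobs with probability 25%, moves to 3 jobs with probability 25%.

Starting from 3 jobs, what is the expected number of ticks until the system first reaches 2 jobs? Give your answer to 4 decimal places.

3.5717

Let t(s) be the expected number of ticks to first reach 2 jobs from state s, with t(2 jobs) = 0. Conditioning on the first tick:
t(1 job) = 1 + 0.2·t(1 job) + 0.15·t(3 jobs) + 0.15·t(4 jobs)
t(3 jobs) = 1 + 0.25·t(1 job) + 0.3·t(3 jobs) + 0.25·t(4 jobs)
t(4 jobs) = 1 + 0.2·t(1 job) + 0.25·t(3 jobs) + 0.3·t(4 jobs)
Solving: t(1 job) = 2.5641, t(3 jobs) = 3.5717, t(4 jobs) = 3.4368.
Expected ticks from 3 jobs to 2 jobs: 3.5717.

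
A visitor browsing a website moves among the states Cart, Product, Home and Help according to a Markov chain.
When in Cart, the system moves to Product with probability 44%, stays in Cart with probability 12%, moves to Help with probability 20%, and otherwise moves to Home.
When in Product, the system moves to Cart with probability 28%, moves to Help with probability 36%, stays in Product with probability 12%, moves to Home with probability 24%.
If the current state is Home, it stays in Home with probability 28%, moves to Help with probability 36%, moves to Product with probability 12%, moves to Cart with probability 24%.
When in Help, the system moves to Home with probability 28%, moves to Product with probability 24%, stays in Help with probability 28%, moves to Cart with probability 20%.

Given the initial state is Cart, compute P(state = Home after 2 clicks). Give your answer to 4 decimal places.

Propagate the distribution vector 2 clicks from Cart.
After 0 clicks: (1.0000, 0.0000, 0.0000, 0.0000)
After 1 click: (0.1200, 0.4400, 0.2400, 0.2000)
After 2 clicks: (0.2352, 0.1824, 0.2576, 0.3248)
P(in Home after 2 clicks) = 0.2576

0.2576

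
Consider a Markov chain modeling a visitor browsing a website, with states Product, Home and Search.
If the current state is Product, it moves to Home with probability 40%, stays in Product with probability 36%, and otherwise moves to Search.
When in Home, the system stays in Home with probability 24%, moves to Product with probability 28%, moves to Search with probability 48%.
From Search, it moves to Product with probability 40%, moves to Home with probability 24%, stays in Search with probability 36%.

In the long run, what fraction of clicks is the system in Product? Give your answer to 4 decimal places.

Let the stationary distribution be π with π = πP and π_1 + π_2 + π_3 = 1.
π_1 = 0.36·π_1 + 0.28·π_2 + 0.4·π_3
π_2 = 0.4·π_1 + 0.24·π_2 + 0.24·π_3
Solving with the normalization constraint gives π = (0.3505, 0.2961, 0.3535).
So the stationary probability of Product is 0.3505.

0.3505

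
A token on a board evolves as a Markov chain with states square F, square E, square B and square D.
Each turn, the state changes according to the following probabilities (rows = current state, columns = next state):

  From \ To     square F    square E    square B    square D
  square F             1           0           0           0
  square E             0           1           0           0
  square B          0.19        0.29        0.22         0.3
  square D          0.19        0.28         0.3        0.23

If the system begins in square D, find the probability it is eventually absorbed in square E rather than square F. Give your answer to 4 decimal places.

Let h(s) be the probability of absorption at square E starting from transient state s. Then h(square E) = 1 and h(square F) = 0. By first-step analysis:
h(square B) = 0.19·0 + 0.29·1 + 0.22·h(square B) + 0.3·h(square D)
h(square D) = 0.19·0 + 0.28·1 + 0.3·h(square B) + 0.23·h(square D)
Solving: h(square B) = 0.6018, h(square D) = 0.5981.
Starting from square D, the probability is 0.5981.

0.5981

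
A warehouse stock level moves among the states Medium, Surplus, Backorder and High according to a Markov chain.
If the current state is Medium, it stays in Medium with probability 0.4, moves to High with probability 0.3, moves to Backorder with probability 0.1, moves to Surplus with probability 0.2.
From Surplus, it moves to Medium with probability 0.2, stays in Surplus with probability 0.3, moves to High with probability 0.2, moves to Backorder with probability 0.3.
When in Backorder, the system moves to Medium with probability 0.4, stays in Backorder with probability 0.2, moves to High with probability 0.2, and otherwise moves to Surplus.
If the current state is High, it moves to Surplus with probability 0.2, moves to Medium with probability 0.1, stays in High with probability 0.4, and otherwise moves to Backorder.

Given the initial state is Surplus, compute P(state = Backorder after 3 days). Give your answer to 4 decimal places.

Propagate the distribution vector 3 days from Surplus.
After 0 days: (0.0000, 1.0000, 0.0000, 0.0000)
After 1 day: (0.2000, 0.3000, 0.3000, 0.2000)
After 2 days: (0.2800, 0.2300, 0.2300, 0.2600)
After 3 days: (0.2760, 0.2230, 0.2210, 0.2800)
P(in Backorder after 3 days) = 0.2210

0.2210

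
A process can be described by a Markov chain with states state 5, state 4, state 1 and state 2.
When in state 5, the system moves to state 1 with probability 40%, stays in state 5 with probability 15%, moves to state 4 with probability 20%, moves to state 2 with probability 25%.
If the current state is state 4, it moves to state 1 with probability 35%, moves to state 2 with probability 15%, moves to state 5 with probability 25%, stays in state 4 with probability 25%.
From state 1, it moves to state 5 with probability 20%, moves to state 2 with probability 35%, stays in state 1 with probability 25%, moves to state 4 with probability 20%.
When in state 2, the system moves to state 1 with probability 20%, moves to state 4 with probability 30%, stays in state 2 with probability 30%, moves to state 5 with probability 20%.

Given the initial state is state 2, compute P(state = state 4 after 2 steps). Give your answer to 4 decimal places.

0.2450

Propagate the distribution vector 2 steps from state 2.
After 0 steps: (0.0000, 0.0000, 0.0000, 1.0000)
After 1 step: (0.2000, 0.3000, 0.2000, 0.3000)
After 2 steps: (0.2050, 0.2450, 0.2950, 0.2550)
P(in state 4 after 2 steps) = 0.2450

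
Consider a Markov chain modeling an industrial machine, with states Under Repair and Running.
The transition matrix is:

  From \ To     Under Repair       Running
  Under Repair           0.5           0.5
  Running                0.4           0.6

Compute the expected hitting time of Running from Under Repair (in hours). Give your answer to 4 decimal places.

Let t(s) be the expected number of hours to first reach Running from state s, with t(Running) = 0. Conditioning on the first hour:
t(Under Repair) = 1 + 0.5·t(Under Repair)
Solving: t(Under Repair) = 2.0000.
Expected hours from Under Repair to Running: 2.0000.

2.0000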